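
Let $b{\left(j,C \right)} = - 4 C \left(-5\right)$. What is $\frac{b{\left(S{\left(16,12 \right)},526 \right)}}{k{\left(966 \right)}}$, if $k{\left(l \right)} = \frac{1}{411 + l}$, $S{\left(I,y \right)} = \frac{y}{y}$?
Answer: $14486040$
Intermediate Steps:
$S{\left(I,y \right)} = 1$
$b{\left(j,C \right)} = 20 C$
$\frac{b{\left(S{\left(16,12 \right)},526 \right)}}{k{\left(966 \right)}} = \frac{20 \cdot 526}{\frac{1}{411 + 966}} = \frac{10520}{\frac{1}{1377}} = 10520 \frac{1}{\frac{1}{1377}} = 10520 \cdot 1377 = 14486040$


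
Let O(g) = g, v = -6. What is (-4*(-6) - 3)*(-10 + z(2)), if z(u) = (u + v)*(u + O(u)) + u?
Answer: -504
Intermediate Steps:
z(u) = u + 2*u*(-6 + u) (z(u) = (u - 6)*(u + u) + u = (-6 + u)*(2*u) + u = 2*u*(-6 + u) + u = u + 2*u*(-6 + u))
(-4*(-6) - 3)*(-10 + z(2)) = (-4*(-6) - 3)*(-10 + 2*(-11 + 2*2)) = (24 - 3)*(-10 + 2*(-11 + 4)) = 21*(-10 + 2*(-7)) = 21*(-10 - 14) = 21*(-24) = -504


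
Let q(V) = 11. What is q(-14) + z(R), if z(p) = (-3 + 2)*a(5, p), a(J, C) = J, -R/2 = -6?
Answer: 6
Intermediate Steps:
R = 12 (R = -2*(-6) = 12)
z(p) = -5 (z(p) = (-3 + 2)*5 = -1*5 = -5)
q(-14) + z(R) = 11 - 5 = 6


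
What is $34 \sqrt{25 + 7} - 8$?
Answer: $-8 + 136 \sqrt{2} \approx 184.33$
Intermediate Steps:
$34 \sqrt{25 + 7} - 8 = 34 \sqrt{32} - 8 = 34 \cdot 4 \sqrt{2} - 8 = 136 \sqrt{2} - 8 = -8 + 136 \sqrt{2}$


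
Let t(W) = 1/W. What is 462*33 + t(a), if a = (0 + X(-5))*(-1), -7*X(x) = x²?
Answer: 381157/25 ≈ 15246.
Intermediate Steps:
X(x) = -x²/7
a = 25/7 (a = (0 - ⅐*(-5)²)*(-1) = (0 - ⅐*25)*(-1) = (0 - 25/7)*(-1) = -25/7*(-1) = 25/7 ≈ 3.5714)
t(W) = 1/W
462*33 + t(a) = 462*33 + 1/(25/7) = 15246 + 7/25 = 381157/25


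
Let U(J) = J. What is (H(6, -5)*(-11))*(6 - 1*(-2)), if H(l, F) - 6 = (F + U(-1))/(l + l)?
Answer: -484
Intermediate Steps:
H(l, F) = 6 + (-1 + F)/(2*l) (H(l, F) = 6 + (F - 1)/(l + l) = 6 + (-1 + F)/((2*l)) = 6 + (-1 + F)*(1/(2*l)) = 6 + (-1 + F)/(2*l))
(H(6, -5)*(-11))*(6 - 1*(-2)) = (((½)*(-1 - 5 + 12*6)/6)*(-11))*(6 - 1*(-2)) = (((½)*(⅙)*(-1 - 5 + 72))*(-11))*(6 + 2) = (((½)*(⅙)*66)*(-11))*8 = ((11/2)*(-11))*8 = -121/2*8 = -484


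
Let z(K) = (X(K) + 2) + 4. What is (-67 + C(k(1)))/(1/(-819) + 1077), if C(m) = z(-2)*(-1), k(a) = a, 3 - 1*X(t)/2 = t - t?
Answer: -64701/882062 ≈ -0.073352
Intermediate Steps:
X(t) = 6 (X(t) = 6 - 2*(t - t) = 6 - 2*0 = 6 + 0 = 6)
z(K) = 12 (z(K) = (6 + 2) + 4 = 8 + 4 = 12)
C(m) = -12 (C(m) = 12*(-1) = -12)
(-67 + C(k(1)))/(1/(-819) + 1077) = (-67 - 12)/(1/(-819) + 1077) = -79/(-1/819 + 1077) = -79/882062/819 = -79*819/882062 = -64701/882062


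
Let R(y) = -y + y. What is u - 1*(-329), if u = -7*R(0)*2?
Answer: 329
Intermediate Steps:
R(y) = 0
u = 0 (u = -7*0*2 = 0*2 = 0)
u - 1*(-329) = 0 - 1*(-329) = 0 + 329 = 329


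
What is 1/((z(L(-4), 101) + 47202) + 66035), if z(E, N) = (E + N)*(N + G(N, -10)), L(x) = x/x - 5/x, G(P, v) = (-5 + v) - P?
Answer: 4/446753 ≈ 8.9535e-6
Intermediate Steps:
G(P, v) = -5 + v - P
L(x) = 1 - 5/x
z(E, N) = -15*E - 15*N (z(E, N) = (E + N)*(N + (-5 - 10 - N)) = (E + N)*(N + (-15 - N)) = (E + N)*(-15) = -15*E - 15*N)
1/((z(L(-4), 101) + 47202) + 66035) = 1/(((-15*(-5 - 4)/(-4) - 15*101) + 47202) + 66035) = 1/(((-(-15)*(-9)/4 - 1515) + 47202) + 66035) = 1/(((-15*9/4 - 1515) + 47202) + 66035) = 1/(((-135/4 - 1515) + 47202) + 66035) = 1/((-6195/4 + 47202) + 66035) = 1/(182613/4 + 66035) = 1/(446753/4) = 4/446753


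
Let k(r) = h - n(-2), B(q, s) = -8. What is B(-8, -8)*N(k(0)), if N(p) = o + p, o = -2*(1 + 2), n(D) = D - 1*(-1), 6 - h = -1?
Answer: -16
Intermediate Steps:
h = 7 (h = 6 - 1*(-1) = 6 + 1 = 7)
n(D) = 1 + D (n(D) = D + 1 = 1 + D)
k(r) = 8 (k(r) = 7 - (1 - 2) = 7 - 1*(-1) = 7 + 1 = 8)
o = -6 (o = -2*3 = -6)
N(p) = -6 + p
B(-8, -8)*N(k(0)) = -8*(-6 + 8) = -8*2 = -16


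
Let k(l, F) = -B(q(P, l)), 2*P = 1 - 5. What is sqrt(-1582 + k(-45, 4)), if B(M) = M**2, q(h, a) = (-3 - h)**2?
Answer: I*sqrt(1583) ≈ 39.787*I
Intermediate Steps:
P = -2 (P = (1 - 5)/2 = (1/2)*(-4) = -2)
k(l, F) = -1 (k(l, F) = -((3 - 2)**2)**2 = -(1**2)**2 = -1*1**2 = -1*1 = -1)
sqrt(-1582 + k(-45, 4)) = sqrt(-1582 - 1) = sqrt(-1583) = I*sqrt(1583)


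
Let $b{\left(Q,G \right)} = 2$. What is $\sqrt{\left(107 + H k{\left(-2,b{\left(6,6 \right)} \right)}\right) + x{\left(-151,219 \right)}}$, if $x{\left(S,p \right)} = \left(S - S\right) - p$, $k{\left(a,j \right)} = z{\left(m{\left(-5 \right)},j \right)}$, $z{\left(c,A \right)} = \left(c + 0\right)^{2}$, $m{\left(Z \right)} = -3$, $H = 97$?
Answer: $\sqrt{761} \approx 27.586$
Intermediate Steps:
$z{\left(c,A \right)} = c^{2}$
$k{\left(a,j \right)} = 9$ ($k{\left(a,j \right)} = \left(-3\right)^{2} = 9$)
$x{\left(S,p \right)} = - p$ ($x{\left(S,p \right)} = 0 - p = - p$)
$\sqrt{\left(107 + H k{\left(-2,b{\left(6,6 \right)} \right)}\right) + x{\left(-151,219 \right)}} = \sqrt{\left(107 + 97 \cdot 9\right) - 219} = \sqrt{\left(107 + 873\right) - 219} = \sqrt{980 - 219} = \sqrt{761}$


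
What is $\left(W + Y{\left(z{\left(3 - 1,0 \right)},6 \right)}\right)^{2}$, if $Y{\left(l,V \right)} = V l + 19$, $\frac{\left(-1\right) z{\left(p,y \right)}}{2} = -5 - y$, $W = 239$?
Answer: $101124$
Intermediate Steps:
$z{\left(p,y \right)} = 10 + 2 y$ ($z{\left(p,y \right)} = - 2 \left(-5 - y\right) = 10 + 2 y$)
$Y{\left(l,V \right)} = 19 + V l$
$\left(W + Y{\left(z{\left(3 - 1,0 \right)},6 \right)}\right)^{2} = \left(239 + \left(19 + 6 \left(10 + 2 \cdot 0\right)\right)\right)^{2} = \left(239 + \left(19 + 6 \left(10 + 0\right)\right)\right)^{2} = \left(239 + \left(19 + 6 \cdot 10\right)\right)^{2} = \left(239 + \left(19 + 60\right)\right)^{2} = \left(239 + 79\right)^{2} = 318^{2} = 101124$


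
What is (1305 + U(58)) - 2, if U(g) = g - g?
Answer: 1303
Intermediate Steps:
U(g) = 0
(1305 + U(58)) - 2 = (1305 + 0) - 2 = 1305 - 2 = 1303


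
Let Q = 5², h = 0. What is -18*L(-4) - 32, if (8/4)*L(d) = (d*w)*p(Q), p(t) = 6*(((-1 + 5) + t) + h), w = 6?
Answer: 37552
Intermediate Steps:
Q = 25
p(t) = 24 + 6*t (p(t) = 6*(((-1 + 5) + t) + 0) = 6*((4 + t) + 0) = 6*(4 + t) = 24 + 6*t)
L(d) = 522*d (L(d) = ((d*6)*(24 + 6*25))/2 = ((6*d)*(24 + 150))/2 = ((6*d)*174)/2 = (1044*d)/2 = 522*d)
-18*L(-4) - 32 = -9396*(-4) - 32 = -18*(-2088) - 32 = 37584 - 32 = 37552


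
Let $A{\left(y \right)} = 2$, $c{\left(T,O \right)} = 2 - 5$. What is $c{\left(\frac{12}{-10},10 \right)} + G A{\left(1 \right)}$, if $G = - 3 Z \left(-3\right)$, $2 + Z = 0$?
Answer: $-39$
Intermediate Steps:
$Z = -2$ ($Z = -2 + 0 = -2$)
$c{\left(T,O \right)} = -3$ ($c{\left(T,O \right)} = 2 - 5 = -3$)
$G = -18$ ($G = \left(-3\right) \left(-2\right) \left(-3\right) = 6 \left(-3\right) = -18$)
$c{\left(\frac{12}{-10},10 \right)} + G A{\left(1 \right)} = -3 - 36 = -39$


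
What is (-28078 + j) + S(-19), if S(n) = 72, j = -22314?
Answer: -50320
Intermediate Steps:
(-28078 + j) + S(-19) = (-28078 - 22314) + 72 = -50392 + 72 = -50320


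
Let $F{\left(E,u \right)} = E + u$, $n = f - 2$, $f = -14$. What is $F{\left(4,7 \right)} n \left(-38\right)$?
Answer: $6688$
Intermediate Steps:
$n = -16$ ($n = -14 - 2 = -16$)
$F{\left(4,7 \right)} n \left(-38\right) = \left(4 + 7\right) \left(-16\right) \left(-38\right) = 11 \left(-16\right) \left(-38\right) = \left(-176\right) \left(-38\right) = 6688$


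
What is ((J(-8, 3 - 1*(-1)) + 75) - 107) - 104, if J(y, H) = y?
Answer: -144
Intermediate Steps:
((J(-8, 3 - 1*(-1)) + 75) - 107) - 104 = ((-8 + 75) - 107) - 104 = (67 - 107) - 104 = -40 - 104 = -144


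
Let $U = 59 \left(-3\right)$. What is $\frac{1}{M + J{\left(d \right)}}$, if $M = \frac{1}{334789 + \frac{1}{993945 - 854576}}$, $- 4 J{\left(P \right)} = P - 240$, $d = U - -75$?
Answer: $\frac{23329604071}{1994681217755} \approx 0.011696$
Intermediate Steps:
$U = -177$
$d = -102$ ($d = -177 - -75 = -177 + 75 = -102$)
$J{\left(P \right)} = 60 - \frac{P}{4}$ ($J{\left(P \right)} = - \frac{P - 240}{4} = - \frac{-240 + P}{4} = 60 - \frac{P}{4}$)
$M = \frac{139369}{46659208142}$ ($M = \frac{1}{334789 + \frac{1}{139369}} = \frac{1}{\frac{46659208142}{139369}} = \frac{139369}{46659208142} \approx 2.987 \cdot 10^{-6}$)
$\frac{1}{M + J{\left(d \right)}} = \frac{1}{\frac{139369}{46659208142} + \left(60 - - \frac{51}{2}\right)} = \frac{1}{\frac{139369}{46659208142} + \left(60 + \frac{51}{2}\right)} = \frac{1}{\frac{139369}{46659208142} + \frac{171}{2}} = \frac{1}{\frac{1994681217755}{23329604071}} = \frac{23329604071}{1994681217755}$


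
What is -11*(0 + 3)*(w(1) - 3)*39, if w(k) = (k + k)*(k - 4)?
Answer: 11583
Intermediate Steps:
w(k) = 2*k*(-4 + k) (w(k) = (2*k)*(-4 + k) = 2*k*(-4 + k))
-11*(0 + 3)*(w(1) - 3)*39 = -11*(0 + 3)*(2*1*(-4 + 1) - 3)*39 = -33*(2*1*(-3) - 3)*39 = -33*(-6 - 3)*39 = -33*(-9)*39 = -11*(-27)*39 = 297*39 = 11583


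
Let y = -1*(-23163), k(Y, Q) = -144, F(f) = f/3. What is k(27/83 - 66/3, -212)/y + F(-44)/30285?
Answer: -4700764/701491455 ≈ -0.0067011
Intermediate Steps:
F(f) = f/3
y = 23163
k(27/83 - 66/3, -212)/y + F(-44)/30285 = -144/23163 + ((⅓)*(-44))/30285 = -144*1/23163 - 44/3*1/30285 = -48/7721 - 44/90855 = -4700764/701491455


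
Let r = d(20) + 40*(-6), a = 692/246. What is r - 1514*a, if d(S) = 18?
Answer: -551150/123 ≈ -4480.9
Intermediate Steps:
a = 346/123 (a = 692*(1/246) = 346/123 ≈ 2.8130)
r = -222 (r = 18 + 40*(-6) = 18 - 240 = -222)
r - 1514*a = -222 - 1514*346/123 = -222 - 523844/123 = -551150/123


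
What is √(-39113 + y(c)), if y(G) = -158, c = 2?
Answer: I*√39271 ≈ 198.17*I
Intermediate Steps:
√(-39113 + y(c)) = √(-39113 - 158) = √(-39271) = I*√39271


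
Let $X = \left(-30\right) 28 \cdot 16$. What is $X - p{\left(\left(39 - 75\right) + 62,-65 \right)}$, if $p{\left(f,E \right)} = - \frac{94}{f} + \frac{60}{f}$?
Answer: $- \frac{174703}{13} \approx -13439.0$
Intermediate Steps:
$X = -13440$ ($X = \left(-840\right) 16 = -13440$)
$p{\left(f,E \right)} = - \frac{34}{f}$
$X - p{\left(\left(39 - 75\right) + 62,-65 \right)} = -13440 - - \frac{34}{\left(39 - 75\right) + 62} = -13440 - - \frac{34}{-36 + 62} = -13440 - - \frac{34}{26} = -13440 - \left(-34\right) \frac{1}{26} = -13440 - - \frac{17}{13} = -13440 + \frac{17}{13} = - \frac{174703}{13}$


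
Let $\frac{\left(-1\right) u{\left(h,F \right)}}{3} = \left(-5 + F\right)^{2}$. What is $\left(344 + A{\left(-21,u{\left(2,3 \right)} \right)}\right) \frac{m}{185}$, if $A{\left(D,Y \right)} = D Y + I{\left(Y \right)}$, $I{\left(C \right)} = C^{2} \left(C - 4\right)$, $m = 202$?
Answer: $- \frac{345016}{185} \approx -1865.0$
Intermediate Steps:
$I{\left(C \right)} = C^{2} \left(-4 + C\right)$
$u{\left(h,F \right)} = - 3 \left(-5 + F\right)^{2}$
$A{\left(D,Y \right)} = D Y + Y^{2} \left(-4 + Y\right)$
$\left(344 + A{\left(-21,u{\left(2,3 \right)} \right)}\right) \frac{m}{185} = \left(344 + - 3 \left(-5 + 3\right)^{2} \left(-21 + - 3 \left(-5 + 3\right)^{2} \left(-4 - 3 \left(-5 + 3\right)^{2}\right)\right)\right) \frac{202}{185} = \left(344 + - 3 \left(-2\right)^{2} \left(-21 + - 3 \left(-2\right)^{2} \left(-4 - 3 \left(-2\right)^{2}\right)\right)\right) 202 \cdot \frac{1}{185} = \left(344 + \left(-3\right) 4 \left(-21 + \left(-3\right) 4 \left(-4 - 12\right)\right)\right) \frac{202}{185} = \left(344 - 12 \left(-21 - 12 \left(-4 - 12\right)\right)\right) \frac{202}{185} = \left(344 - 12 \left(-21 - -192\right)\right) \frac{202}{185} = \left(344 - 12 \left(-21 + 192\right)\right) \frac{202}{185} = \left(344 - 2052\right) \frac{202}{185} = \left(-1708\right) \frac{202}{185} = - \frac{345016}{185}$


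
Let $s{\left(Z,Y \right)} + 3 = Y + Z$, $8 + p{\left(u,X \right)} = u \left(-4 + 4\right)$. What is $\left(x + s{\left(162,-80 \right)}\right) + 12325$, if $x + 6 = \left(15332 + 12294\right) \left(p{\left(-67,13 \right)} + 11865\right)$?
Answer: $327573880$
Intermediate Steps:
$p{\left(u,X \right)} = -8$ ($p{\left(u,X \right)} = -8 + u \left(-4 + 4\right) = -8 + u 0 = -8 + 0 = -8$)
$s{\left(Z,Y \right)} = -3 + Y + Z$ ($s{\left(Z,Y \right)} = -3 + \left(Y + Z\right) = -3 + Y + Z$)
$x = 327561476$ ($x = -6 + \left(15332 + 12294\right) \left(-8 + 11865\right) = -6 + 27626 \cdot 11857 = -6 + 327561482 = 327561476$)
$\left(x + s{\left(162,-80 \right)}\right) + 12325 = \left(327561476 - -79\right) + 12325 = \left(327561476 + 79\right) + 12325 = 327561555 + 12325 = 327573880$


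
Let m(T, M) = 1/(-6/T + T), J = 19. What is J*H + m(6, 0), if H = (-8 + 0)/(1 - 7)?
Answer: 383/15 ≈ 25.533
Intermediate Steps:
m(T, M) = 1/(T - 6/T)
H = 4/3 (H = -8/(-6) = -8*(-⅙) = 4/3 ≈ 1.3333)
J*H + m(6, 0) = 19*(4/3) + 6/(-6 + 6²) = 76/3 + 6/(-6 + 36) = 76/3 + 6/30 = 76/3 + 6*(1/30) = 76/3 + ⅕ = 383/15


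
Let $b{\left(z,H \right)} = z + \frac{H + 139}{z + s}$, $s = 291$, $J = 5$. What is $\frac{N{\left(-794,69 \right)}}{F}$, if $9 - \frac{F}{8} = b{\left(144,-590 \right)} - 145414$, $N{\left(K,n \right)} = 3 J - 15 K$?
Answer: $\frac{5187375}{505574528} \approx 0.01026$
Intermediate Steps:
$b{\left(z,H \right)} = z + \frac{139 + H}{291 + z}$ ($b{\left(z,H \right)} = z + \frac{H + 139}{z + 291} = z + \frac{139 + H}{291 + z}$)
$N{\left(K,n \right)} = 15 - 15 K$ ($N{\left(K,n \right)} = 3 \cdot 5 - 15 K = 15 - 15 K$)
$F = \frac{505574528}{435}$ ($F = 72 - 8 \left(\frac{139 - 590 + 144^{2} + 291 \cdot 144}{291 + 144} - 145414\right) = 72 - 8 \left(\frac{139 - 590 + 20736 + 41904}{435} - 145414\right) = 72 - 8 \left(\frac{1}{435} \cdot 62189 - 145414\right) = 72 - 8 \left(\frac{62189}{435} - 145414\right) = 72 - - \frac{505543208}{435} = 72 + \frac{505543208}{435} = \frac{505574528}{435} \approx 1.1622 \cdot 10^{6}$)
$\frac{N{\left(-794,69 \right)}}{F} = \frac{15 - -11910}{\frac{505574528}{435}} = \left(15 + 11910\right) \frac{435}{505574528} = 11925 \cdot \frac{435}{505574528} = \frac{5187375}{505574528}$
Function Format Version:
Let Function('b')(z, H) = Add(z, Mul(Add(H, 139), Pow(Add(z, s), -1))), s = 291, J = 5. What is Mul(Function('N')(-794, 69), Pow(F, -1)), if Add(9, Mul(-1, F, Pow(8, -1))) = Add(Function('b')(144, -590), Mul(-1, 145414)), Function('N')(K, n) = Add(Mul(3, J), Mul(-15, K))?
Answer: Rational(5187375, 505574528) ≈ 0.010260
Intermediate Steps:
Function('b')(z, H) = Add(z, Mul(Pow(Add(291, z), -1), Add(139, H))) (Function('b')(z, H) = Add(z, Mul(Add(H, 139), Pow(Add(z, 291), -1))) = Add(z, Mul(Add(139, H), Pow(Add(291, z), -1))) = Add(z, Mul(Pow(Add(291, z), -1), Add(139, H))))
Function('N')(K, n) = Add(15, Mul(-15, K)) (Function('N')(K, n) = Add(Mul(3, 5), Mul(-15, K)) = Add(15, Mul(-15, K)))
F = Rational(505574528, 435) (F = Add(72, Mul(-8, Add(Mul(Pow(Add(291, 144), -1), Add(139, -590, Pow(144, 2), Mul(291, 144))), Mul(-1, 145414)))) = Add(72, Mul(-8, Add(Mul(Pow(435, -1), Add(139, -590, 20736, 41904)), -145414))) = Add(72, Mul(-8, Add(Mul(Rational(1, 435), 62189), -145414))) = Add(72, Mul(-8, Add(Rational(62189, 435), -145414))) = Add(72, Mul(-8, Rational(-63192901, 435))) = Add(72, Rational(505543208, 435)) = Rational(505574528, 435) ≈ 1.1622e+6)
Mul(Function('N')(-794, 69), Pow(F, -1)) = Mul(Add(15, Mul(-15, -794)), Pow(Rational(505574528, 435), -1)) = Mul(Add(15, 11910), Rational(435, 505574528)) = Mul(11925, Rational(435, 505574528)) = Rational(5187375, 505574528)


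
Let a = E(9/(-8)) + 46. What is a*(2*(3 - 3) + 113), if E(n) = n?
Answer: 40567/8 ≈ 5070.9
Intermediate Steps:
a = 359/8 (a = 9/(-8) + 46 = 9*(-1/8) + 46 = -9/8 + 46 = 359/8 ≈ 44.875)
a*(2*(3 - 3) + 113) = 359*(2*(3 - 3) + 113)/8 = 359*(2*0 + 113)/8 = 359*(0 + 113)/8 = (359/8)*113 = 40567/8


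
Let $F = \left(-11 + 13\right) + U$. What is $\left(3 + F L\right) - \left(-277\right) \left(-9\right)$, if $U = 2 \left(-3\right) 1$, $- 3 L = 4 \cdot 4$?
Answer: $- \frac{7406}{3} \approx -2468.7$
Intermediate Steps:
$L = - \frac{16}{3}$ ($L = - \frac{4 \cdot 4}{3} = \left(- \frac{1}{3}\right) 16 = - \frac{16}{3} \approx -5.3333$)
$U = -6$ ($U = \left(-6\right) 1 = -6$)
$F = -4$ ($F = \left(-11 + 13\right) - 6 = 2 - 6 = -4$)
$\left(3 + F L\right) - \left(-277\right) \left(-9\right) = \left(3 - - \frac{64}{3}\right) - \left(-277\right) \left(-9\right) = \left(3 + \frac{64}{3}\right) - 2493 = \frac{73}{3} - 2493 = - \frac{7406}{3}$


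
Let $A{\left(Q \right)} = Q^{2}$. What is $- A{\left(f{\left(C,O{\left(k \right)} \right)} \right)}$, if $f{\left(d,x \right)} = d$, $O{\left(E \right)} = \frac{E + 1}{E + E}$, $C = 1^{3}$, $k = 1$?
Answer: $-1$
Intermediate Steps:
$C = 1$
$O{\left(E \right)} = \frac{1 + E}{2 E}$
$- A{\left(f{\left(C,O{\left(k \right)} \right)} \right)} = - 1^{2} = \left(-1\right) 1 = -1$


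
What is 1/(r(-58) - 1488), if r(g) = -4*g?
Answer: -1/1256 ≈ -0.00079618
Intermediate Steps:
1/(r(-58) - 1488) = 1/(-4*(-58) - 1488) = 1/(232 - 1488) = 1/(-1256) = -1/1256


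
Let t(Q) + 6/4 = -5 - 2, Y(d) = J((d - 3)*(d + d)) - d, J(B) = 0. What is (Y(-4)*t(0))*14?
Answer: -476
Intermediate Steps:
Y(d) = -d (Y(d) = 0 - d = -d)
t(Q) = -17/2 (t(Q) = -3/2 + (-5 - 2) = -3/2 - 7 = -17/2)
(Y(-4)*t(0))*14 = (-1*(-4)*(-17/2))*14 = (4*(-17/2))*14 = -34*14 = -476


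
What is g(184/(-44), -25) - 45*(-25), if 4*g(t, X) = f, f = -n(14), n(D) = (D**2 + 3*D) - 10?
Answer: 1068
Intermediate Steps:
n(D) = -10 + D**2 + 3*D
f = -228 (f = -(-10 + 14**2 + 3*14) = -(-10 + 196 + 42) = -1*228 = -228)
g(t, X) = -57 (g(t, X) = (1/4)*(-228) = -57)
g(184/(-44), -25) - 45*(-25) = -57 - 45*(-25) = -57 - 1*(-1125) = -57 + 1125 = 1068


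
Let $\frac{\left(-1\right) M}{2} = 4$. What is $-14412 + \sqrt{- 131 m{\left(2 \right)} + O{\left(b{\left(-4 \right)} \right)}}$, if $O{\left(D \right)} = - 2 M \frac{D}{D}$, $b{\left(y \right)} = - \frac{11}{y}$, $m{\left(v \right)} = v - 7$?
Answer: $-14412 + \sqrt{671} \approx -14386.0$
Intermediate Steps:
$m{\left(v \right)} = -7 + v$ ($m{\left(v \right)} = v - 7 = -7 + v$)
$M = -8$ ($M = \left(-2\right) 4 = -8$)
$O{\left(D \right)} = 16$ ($O{\left(D \right)} = \left(-2\right) \left(-8\right) \frac{D}{D} = 16 \cdot 1 = 16$)
$-14412 + \sqrt{- 131 m{\left(2 \right)} + O{\left(b{\left(-4 \right)} \right)}} = -14412 + \sqrt{- 131 \left(-7 + 2\right) + 16} = -14412 + \sqrt{\left(-131\right) \left(-5\right) + 16} = -14412 + \sqrt{655 + 16} = -14412 + \sqrt{671}$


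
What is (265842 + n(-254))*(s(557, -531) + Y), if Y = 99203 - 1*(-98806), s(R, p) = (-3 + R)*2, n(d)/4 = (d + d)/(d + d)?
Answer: 52934457982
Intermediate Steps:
n(d) = 4 (n(d) = 4*((d + d)/(d + d)) = 4*((2*d)/((2*d))) = 4*((2*d)*(1/(2*d))) = 4*1 = 4)
s(R, p) = -6 + 2*R
Y = 198009 (Y = 99203 + 98806 = 198009)
(265842 + n(-254))*(s(557, -531) + Y) = (265842 + 4)*((-6 + 2*557) + 198009) = 265846*((-6 + 1114) + 198009) = 265846*(1108 + 198009) = 265846*199117 = 52934457982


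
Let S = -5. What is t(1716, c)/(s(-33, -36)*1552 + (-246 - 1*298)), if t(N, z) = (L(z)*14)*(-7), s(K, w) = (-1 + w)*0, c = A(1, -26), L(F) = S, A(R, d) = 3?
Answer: -245/272 ≈ -0.90073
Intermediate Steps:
L(F) = -5
c = 3
s(K, w) = 0
t(N, z) = 490 (t(N, z) = -5*14*(-7) = -70*(-7) = 490)
t(1716, c)/(s(-33, -36)*1552 + (-246 - 1*298)) = 490/(0*1552 + (-246 - 1*298)) = 490/(0 + (-246 - 298)) = 490/(0 - 544) = 490/(-544) = 490*(-1/544) = -245/272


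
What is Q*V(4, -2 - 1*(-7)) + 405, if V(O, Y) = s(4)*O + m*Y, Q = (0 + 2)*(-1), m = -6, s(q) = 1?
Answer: 457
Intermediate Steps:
Q = -2 (Q = 2*(-1) = -2)
V(O, Y) = O - 6*Y (V(O, Y) = 1*O - 6*Y = O - 6*Y)
Q*V(4, -2 - 1*(-7)) + 405 = -2*(4 - 6*(-2 - 1*(-7))) + 405 = -2*(4 - 6*(-2 + 7)) + 405 = -2*(4 - 6*5) + 405 = -2*(4 - 30) + 405 = -2*(-26) + 405 = 52 + 405 = 457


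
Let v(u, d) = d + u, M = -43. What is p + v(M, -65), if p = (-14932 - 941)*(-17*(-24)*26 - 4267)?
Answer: -100650801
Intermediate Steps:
p = -100650693 (p = -15873*(408*26 - 4267) = -15873*(10608 - 4267) = -15873*6341 = -100650693)
p + v(M, -65) = -100650693 + (-65 - 43) = -100650693 - 108 = -100650801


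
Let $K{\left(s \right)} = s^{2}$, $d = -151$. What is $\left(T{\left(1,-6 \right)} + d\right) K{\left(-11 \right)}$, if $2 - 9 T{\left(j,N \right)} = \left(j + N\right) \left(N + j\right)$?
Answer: $- \frac{167222}{9} \approx -18580.0$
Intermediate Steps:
$T{\left(j,N \right)} = \frac{2}{9} - \frac{\left(N + j\right)^{2}}{9}$ ($T{\left(j,N \right)} = \frac{2}{9} - \frac{\left(j + N\right) \left(N + j\right)}{9} = \frac{2}{9} - \frac{\left(N + j\right) \left(N + j\right)}{9} = \frac{2}{9} - \frac{\left(N + j\right)^{2}}{9}$)
$\left(T{\left(1,-6 \right)} + d\right) K{\left(-11 \right)} = \left(\left(\frac{2}{9} - \frac{\left(-6 + 1\right)^{2}}{9}\right) - 151\right) \left(-11\right)^{2} = \left(\left(\frac{2}{9} - \frac{\left(-5\right)^{2}}{9}\right) - 151\right) 121 = \left(\left(\frac{2}{9} - \frac{25}{9}\right) - 151\right) 121 = \left(- \frac{23}{9} - 151\right) 121 = \left(- \frac{1382}{9}\right) 121 = - \frac{167222}{9}$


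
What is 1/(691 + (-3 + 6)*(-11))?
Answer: 1/658 ≈ 0.0015198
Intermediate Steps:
1/(691 + (-3 + 6)*(-11)) = 1/(691 + 3*(-11)) = 1/(691 - 33) = 1/658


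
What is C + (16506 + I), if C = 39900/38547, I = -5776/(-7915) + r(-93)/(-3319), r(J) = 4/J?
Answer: 57577952100579402/3487931441105 ≈ 16508.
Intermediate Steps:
I = 1782892252/2443099305 (I = -5776/(-7915) + (4/(-93))/(-3319) = -5776*(-1/7915) + (4*(-1/93))*(-1/3319) = 5776/7915 - 4/93*(-1/3319) = 5776/7915 + 4/308667 = 1782892252/2443099305 ≈ 0.72977)
C = 13300/12849 (C = 39900*(1/38547) = 13300/12849 ≈ 1.0351)
C + (16506 + I) = 13300/12849 + (16506 + 1782892252/2443099305) = 13300/12849 + 40327580020582/2443099305 = 57577952100579402/3487931441105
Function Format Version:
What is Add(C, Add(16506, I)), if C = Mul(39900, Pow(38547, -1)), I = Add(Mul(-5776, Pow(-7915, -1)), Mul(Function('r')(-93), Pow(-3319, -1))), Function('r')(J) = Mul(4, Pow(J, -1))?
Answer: Rational(57577952100579402, 3487931441105) ≈ 16508.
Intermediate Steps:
I = Rational(1782892252, 2443099305) (I = Add(Mul(-5776, Pow(-7915, -1)), Mul(Mul(4, Pow(-93, -1)), Pow(-3319, -1))) = Add(Mul(-5776, Rational(-1, 7915)), Mul(Mul(4, Rational(-1, 93)), Rational(-1, 3319))) = Add(Rational(5776, 7915), Mul(Rational(-4, 93), Rational(-1, 3319))) = Add(Rational(5776, 7915), Rational(4, 308667)) = Rational(1782892252, 2443099305) ≈ 0.72977)
C = Rational(13300, 12849) (C = Mul(39900, Rational(1, 38547)) = Rational(13300, 12849) ≈ 1.0351)
Add(C, Add(16506, I)) = Add(Rational(13300, 12849), Add(16506, Rational(1782892252, 2443099305))) = Add(Rational(13300, 12849), Rational(40327580020582, 2443099305)) = Rational(57577952100579402, 3487931441105)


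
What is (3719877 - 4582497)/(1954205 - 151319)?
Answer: -143770/300481 ≈ -0.47847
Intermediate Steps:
(3719877 - 4582497)/(1954205 - 151319) = -862620/1802886 = -862620*1/1802886 = -143770/300481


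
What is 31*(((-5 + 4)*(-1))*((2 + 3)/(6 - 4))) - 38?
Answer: 79/2 ≈ 39.500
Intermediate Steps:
31*(((-5 + 4)*(-1))*((2 + 3)/(6 - 4))) - 38 = 31*((-1*(-1))*(5/2)) - 38 = 31*(1*(5*(½))) - 38 = 31*(1*(5/2)) - 38 = 31*(5/2) - 38 = 155/2 - 38 = 79/2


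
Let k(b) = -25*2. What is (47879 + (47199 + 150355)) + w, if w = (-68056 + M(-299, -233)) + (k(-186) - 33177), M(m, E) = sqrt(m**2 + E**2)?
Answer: 144150 + sqrt(143690) ≈ 1.4453e+5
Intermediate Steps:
k(b) = -50
M(m, E) = sqrt(E**2 + m**2)
w = -101283 + sqrt(143690) (w = (-68056 + sqrt((-233)**2 + (-299)**2)) + (-50 - 33177) = (-68056 + sqrt(54289 + 89401)) - 33227 = (-68056 + sqrt(143690)) - 33227 = -101283 + sqrt(143690) ≈ -1.0090e+5)
(47879 + (47199 + 150355)) + w = (47879 + (47199 + 150355)) + (-101283 + sqrt(143690)) = (47879 + 197554) + (-101283 + sqrt(143690)) = 245433 + (-101283 + sqrt(143690)) = 144150 + sqrt(143690)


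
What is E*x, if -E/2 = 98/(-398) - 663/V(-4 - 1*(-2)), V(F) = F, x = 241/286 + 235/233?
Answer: -16264054557/13260962 ≈ -1226.5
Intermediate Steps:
x = 123363/66638 (x = 241*(1/286) + 235*(1/233) = 241/286 + 235/233 = 123363/66638 ≈ 1.8512)
E = -131839/199 (E = -2*(98/(-398) - 663/(-4 - 1*(-2))) = -2*(98*(-1/398) - 663/(-4 + 2)) = -2*(-49/199 - 663/(-2)) = -2*(-49/199 - 663*(-½)) = -2*(-49/199 + 663/2) = -2*131839/398 = -131839/199 ≈ -662.51)
E*x = -131839/199*123363/66638 = -16264054557/13260962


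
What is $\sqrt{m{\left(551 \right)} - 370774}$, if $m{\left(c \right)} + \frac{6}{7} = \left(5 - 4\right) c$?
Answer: $\frac{i \sqrt{18140969}}{7} \approx 608.46 i$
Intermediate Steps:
$m{\left(c \right)} = - \frac{6}{7} + c$ ($m{\left(c \right)} = - \frac{6}{7} + \left(5 - 4\right) c = - \frac{6}{7} + 1 c = - \frac{6}{7} + c$)
$\sqrt{m{\left(551 \right)} - 370774} = \sqrt{\left(- \frac{6}{7} + 551\right) - 370774} = \sqrt{\frac{3851}{7} - 370774} = \sqrt{- \frac{2591567}{7}} = \frac{i \sqrt{18140969}}{7}$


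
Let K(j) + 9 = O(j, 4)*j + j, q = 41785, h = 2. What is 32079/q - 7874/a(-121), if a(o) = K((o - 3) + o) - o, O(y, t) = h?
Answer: 349000307/26032055 ≈ 13.407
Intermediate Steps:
O(y, t) = 2
K(j) = -9 + 3*j (K(j) = -9 + (2*j + j) = -9 + 3*j)
a(o) = -18 + 5*o (a(o) = (-9 + 3*((o - 3) + o)) - o = (-9 + 3*((-3 + o) + o)) - o = (-9 + 3*(-3 + 2*o)) - o = (-9 + (-9 + 6*o)) - o = (-18 + 6*o) - o = -18 + 5*o)
32079/q - 7874/a(-121) = 32079/41785 - 7874/(-18 + 5*(-121)) = 32079*(1/41785) - 7874/(-18 - 605) = 32079/41785 - 7874/(-623) = 32079/41785 - 7874*(-1/623) = 32079/41785 + 7874/623 = 349000307/26032055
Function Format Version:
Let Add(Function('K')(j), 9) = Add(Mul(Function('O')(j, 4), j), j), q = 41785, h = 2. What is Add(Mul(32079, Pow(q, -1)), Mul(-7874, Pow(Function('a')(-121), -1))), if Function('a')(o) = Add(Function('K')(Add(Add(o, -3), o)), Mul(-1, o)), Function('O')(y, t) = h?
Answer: Rational(349000307, 26032055) ≈ 13.407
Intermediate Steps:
Function('O')(y, t) = 2
Function('K')(j) = Add(-9, Mul(3, j)) (Function('K')(j) = Add(-9, Add(Mul(2, j), j)) = Add(-9, Mul(3, j)))
Function('a')(o) = Add(-18, Mul(5, o)) (Function('a')(o) = Add(Add(-9, Mul(3, Add(Add(o, -3), o))), Mul(-1, o)) = Add(Add(-9, Mul(3, Add(Add(-3, o), o))), Mul(-1, o)) = Add(Add(-9, Mul(3, Add(-3, Mul(2, o)))), Mul(-1, o)) = Add(Add(-9, Add(-9, Mul(6, o))), Mul(-1, o)) = Add(Add(-18, Mul(6, o)), Mul(-1, o)) = Add(-18, Mul(5, o)))
Add(Mul(32079, Pow(q, -1)), Mul(-7874, Pow(Function('a')(-121), -1))) = Add(Mul(32079, Pow(41785, -1)), Mul(-7874, Pow(Add(-18, Mul(5, -121)), -1))) = Add(Mul(32079, Rational(1, 41785)), Mul(-7874, Pow(Add(-18, -605), -1))) = Add(Rational(32079, 41785), Mul(-7874, Pow(-623, -1))) = Add(Rational(32079, 41785), Mul(-7874, Rational(-1, 623))) = Add(Rational(32079, 41785), Rational(7874, 623)) = Rational(349000307, 26032055)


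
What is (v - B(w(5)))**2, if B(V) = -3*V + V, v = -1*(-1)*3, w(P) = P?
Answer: 169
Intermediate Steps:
v = 3 (v = 1*3 = 3)
B(V) = -2*V
(v - B(w(5)))**2 = (3 - (-2)*5)**2 = (3 - 1*(-10))**2 = (3 + 10)**2 = 13**2 = 169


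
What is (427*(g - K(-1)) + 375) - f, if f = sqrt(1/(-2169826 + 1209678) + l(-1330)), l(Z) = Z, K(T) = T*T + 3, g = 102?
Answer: 42221 - I*sqrt(306526490723117)/480074 ≈ 42221.0 - 36.469*I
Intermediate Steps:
K(T) = 3 + T**2 (K(T) = T**2 + 3 = 3 + T**2)
f = I*sqrt(306526490723117)/480074 (f = sqrt(1/(-2169826 + 1209678) - 1330) = sqrt(1/(-960148) - 1330) = sqrt(-1/960148 - 1330) = sqrt(-1276996841/960148) = I*sqrt(306526490723117)/480074 ≈ 36.469*I)
(427*(g - K(-1)) + 375) - f = (427*(102 - (3 + (-1)**2)) + 375) - I*sqrt(306526490723117)/480074 = (427*(102 - (3 + 1)) + 375) - I*sqrt(306526490723117)/480074 = (427*(102 - 1*4) + 375) - I*sqrt(306526490723117)/480074 = (427*(102 - 4) + 375) - I*sqrt(306526490723117)/480074 = (427*98 + 375) - I*sqrt(306526490723117)/480074 = (41846 + 375) - I*sqrt(306526490723117)/480074 = 42221 - I*sqrt(306526490723117)/480074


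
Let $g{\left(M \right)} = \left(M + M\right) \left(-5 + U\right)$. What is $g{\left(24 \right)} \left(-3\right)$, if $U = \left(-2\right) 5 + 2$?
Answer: $1872$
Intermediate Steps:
$U = -8$ ($U = -10 + 2 = -8$)
$g{\left(M \right)} = - 26 M$ ($g{\left(M \right)} = \left(M + M\right) \left(-5 - 8\right) = 2 M \left(-13\right) = - 26 M$)
$g{\left(24 \right)} \left(-3\right) = \left(-26\right) 24 \left(-3\right) = \left(-624\right) \left(-3\right) = 1872$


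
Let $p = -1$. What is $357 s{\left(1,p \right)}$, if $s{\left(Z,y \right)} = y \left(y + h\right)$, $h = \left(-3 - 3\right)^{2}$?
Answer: $-12495$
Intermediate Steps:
$h = 36$ ($h = \left(-6\right)^{2} = 36$)
$s{\left(Z,y \right)} = y \left(36 + y\right)$ ($s{\left(Z,y \right)} = y \left(y + 36\right) = y \left(36 + y\right)$)
$357 s{\left(1,p \right)} = 357 \left(- (36 - 1)\right) = 357 \left(\left(-1\right) 35\right) = 357 \left(-35\right) = -12495$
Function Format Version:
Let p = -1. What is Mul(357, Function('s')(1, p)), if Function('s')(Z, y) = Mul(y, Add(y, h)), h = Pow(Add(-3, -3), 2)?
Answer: -12495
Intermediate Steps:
h = 36 (h = Pow(-6, 2) = 36)
Function('s')(Z, y) = Mul(y, Add(36, y)) (Function('s')(Z, y) = Mul(y, Add(y, 36)) = Mul(y, Add(36, y)))
Mul(357, Function('s')(1, p)) = Mul(357, Mul(-1, Add(36, -1))) = Mul(357, Mul(-1, 35)) = Mul(357, -35) = -12495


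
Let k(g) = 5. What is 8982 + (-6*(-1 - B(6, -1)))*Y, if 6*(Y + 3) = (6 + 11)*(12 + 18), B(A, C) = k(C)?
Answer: 11934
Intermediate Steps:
B(A, C) = 5
Y = 82 (Y = -3 + ((6 + 11)*(12 + 18))/6 = -3 + (17*30)/6 = -3 + (⅙)*510 = -3 + 85 = 82)
8982 + (-6*(-1 - B(6, -1)))*Y = 8982 - 6*(-1 - 1*5)*82 = 8982 - 6*(-1 - 5)*82 = 8982 - 6*(-6)*82 = 8982 + 36*82 = 8982 + 2952 = 11934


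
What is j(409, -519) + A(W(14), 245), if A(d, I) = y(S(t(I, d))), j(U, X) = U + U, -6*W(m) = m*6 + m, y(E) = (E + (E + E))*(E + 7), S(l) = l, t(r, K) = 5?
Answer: 998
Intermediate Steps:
y(E) = 3*E*(7 + E) (y(E) = (E + 2*E)*(7 + E) = (3*E)*(7 + E) = 3*E*(7 + E))
W(m) = -7*m/6 (W(m) = -(m*6 + m)/6 = -(6*m + m)/6 = -7*m/6)
j(U, X) = 2*U
A(d, I) = 180 (A(d, I) = 3*5*(7 + 5) = 3*5*12 = 180)
j(409, -519) + A(W(14), 245) = 2*409 + 180 = 818 + 180 = 998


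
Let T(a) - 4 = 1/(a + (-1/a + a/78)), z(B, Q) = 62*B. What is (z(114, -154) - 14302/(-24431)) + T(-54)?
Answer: 6631848658692/937686211 ≈ 7072.6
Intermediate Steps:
T(a) = 4 + 1/(-1/a + 79*a/78) (T(a) = 4 + 1/(a + (-1/a + a/78)) = 4 + 1/(-1/a + 79*a/78))
(z(114, -154) - 14302/(-24431)) + T(-54) = (62*114 - 14302/(-24431)) + 2*(-156 + 39*(-54) + 158*(-54)**2)/(-78 + 79*(-54)**2) = (7068 - 14302*(-1/24431)) + 2*(-156 - 2106 + 158*2916)/(-78 + 79*2916) = (7068 + 14302/24431) + 2*(-156 - 2106 + 460728)/(-78 + 230364) = 172692610/24431 + 2*458466/230286 = 172692610/24431 + 2*(1/230286)*458466 = 172692610/24431 + 152822/38381 = 6631848658692/937686211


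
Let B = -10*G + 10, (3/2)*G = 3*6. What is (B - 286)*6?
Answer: -2376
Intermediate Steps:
G = 12 (G = 2*(3*6)/3 = (2/3)*18 = 12)
B = -110 (B = -10*12 + 10 = -120 + 10 = -110)
(B - 286)*6 = (-110 - 286)*6 = -396*6 = -2376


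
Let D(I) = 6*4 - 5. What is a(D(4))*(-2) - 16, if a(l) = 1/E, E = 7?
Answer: -114/7 ≈ -16.286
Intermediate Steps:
D(I) = 19 (D(I) = 24 - 5 = 19)
a(l) = ⅐ (a(l) = 1/7 = ⅐)
a(D(4))*(-2) - 16 = (⅐)*(-2) - 16 = -2/7 - 16 = -114/7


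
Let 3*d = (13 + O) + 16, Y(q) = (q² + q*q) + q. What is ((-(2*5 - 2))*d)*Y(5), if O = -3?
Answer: -11440/3 ≈ -3813.3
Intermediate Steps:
Y(q) = q + 2*q² (Y(q) = (q² + q²) + q = 2*q² + q = q + 2*q²)
d = 26/3 (d = ((13 - 3) + 16)/3 = (10 + 16)/3 = (⅓)*26 = 26/3 ≈ 8.6667)
((-(2*5 - 2))*d)*Y(5) = (-(2*5 - 2)*(26/3))*(5*(1 + 2*5)) = (-(10 - 2)*(26/3))*(5*(1 + 10)) = (-1*8*(26/3))*(5*11) = -8*26/3*55 = -208/3*55 = -11440/3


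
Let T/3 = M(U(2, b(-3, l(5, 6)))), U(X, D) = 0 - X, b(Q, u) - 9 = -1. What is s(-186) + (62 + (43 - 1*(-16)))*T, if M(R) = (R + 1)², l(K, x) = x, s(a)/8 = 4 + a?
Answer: -1093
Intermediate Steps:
s(a) = 32 + 8*a (s(a) = 8*(4 + a) = 32 + 8*a)
b(Q, u) = 8 (b(Q, u) = 9 - 1 = 8)
U(X, D) = -X
M(R) = (1 + R)²
T = 3 (T = 3*(1 - 1*2)² = 3*(1 - 2)² = 3*(-1)² = 3*1 = 3)
s(-186) + (62 + (43 - 1*(-16)))*T = (32 + 8*(-186)) + (62 + (43 - 1*(-16)))*3 = (32 - 1488) + (62 + (43 + 16))*3 = -1456 + (62 + 59)*3 = -1456 + 121*3 = -1456 + 363 = -1093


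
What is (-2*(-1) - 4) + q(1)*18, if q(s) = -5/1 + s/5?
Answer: -442/5 ≈ -88.400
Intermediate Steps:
q(s) = -5 + s/5 (q(s) = -5*1 + s*(⅕) = -5 + s/5)
(-2*(-1) - 4) + q(1)*18 = (-2*(-1) - 4) + (-5 + (⅕)*1)*18 = (2 - 4) + (-5 + ⅕)*18 = -2 - 24/5*18 = -2 - 432/5 = -442/5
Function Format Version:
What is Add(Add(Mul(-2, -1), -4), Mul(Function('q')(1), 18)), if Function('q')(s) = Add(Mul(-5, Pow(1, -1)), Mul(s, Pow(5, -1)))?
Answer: Rational(-442, 5) ≈ -88.400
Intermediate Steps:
Function('q')(s) = Add(-5, Mul(Rational(1, 5), s)) (Function('q')(s) = Add(Mul(-5, 1), Mul(s, Rational(1, 5))) = Add(-5, Mul(Rational(1, 5), s)))
Add(Add(Mul(-2, -1), -4), Mul(Function('q')(1), 18)) = Add(Add(Mul(-2, -1), -4), Mul(Add(-5, Mul(Rational(1, 5), 1)), 18)) = Add(Add(2, -4), Mul(Add(-5, Rational(1, 5)), 18)) = Add(-2, Mul(Rational(-24, 5), 18)) = Add(-2, Rational(-432, 5)) = Rational(-442, 5)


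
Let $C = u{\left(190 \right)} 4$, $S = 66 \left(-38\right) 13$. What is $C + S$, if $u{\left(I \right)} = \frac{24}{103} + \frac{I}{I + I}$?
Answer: $- \frac{3357910}{103} \approx -32601.0$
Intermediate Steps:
$u{\left(I \right)} = \frac{151}{206}$ ($u{\left(I \right)} = 24 \cdot \frac{1}{103} + \frac{I}{2 I} = \frac{24}{103} + I \frac{1}{2 I} = \frac{24}{103} + \frac{1}{2} = \frac{151}{206}$)
$S = -32604$ ($S = \left(-2508\right) 13 = -32604$)
$C = \frac{302}{103}$ ($C = \frac{151}{206} \cdot 4 = \frac{302}{103} \approx 2.932$)
$C + S = \frac{302}{103} - 32604 = - \frac{3357910}{103}$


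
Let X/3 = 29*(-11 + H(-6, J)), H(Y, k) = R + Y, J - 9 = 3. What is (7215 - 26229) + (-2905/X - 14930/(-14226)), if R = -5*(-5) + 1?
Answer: -35304297292/1856493 ≈ -19017.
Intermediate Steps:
R = 26 (R = 25 + 1 = 26)
J = 12 (J = 9 + 3 = 12)
H(Y, k) = 26 + Y
X = 783 (X = 3*(29*(-11 + (26 - 6))) = 3*(29*(-11 + 20)) = 3*(29*9) = 3*261 = 783)
(7215 - 26229) + (-2905/X - 14930/(-14226)) = (7215 - 26229) + (-2905/783 - 14930/(-14226)) = -19014 + (-2905*1/783 - 14930*(-1/14226)) = -19014 + (-2905/783 + 7465/7113) = -19014 - 4939390/1856493 = -35304297292/1856493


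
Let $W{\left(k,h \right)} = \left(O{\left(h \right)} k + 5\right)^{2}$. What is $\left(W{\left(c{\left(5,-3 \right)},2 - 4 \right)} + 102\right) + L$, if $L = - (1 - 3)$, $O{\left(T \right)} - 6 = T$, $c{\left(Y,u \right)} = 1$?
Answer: $185$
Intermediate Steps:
$O{\left(T \right)} = 6 + T$
$L = 2$ ($L = \left(-1\right) \left(-2\right) = 2$)
$W{\left(k,h \right)} = \left(5 + k \left(6 + h\right)\right)^{2}$ ($W{\left(k,h \right)} = \left(\left(6 + h\right) k + 5\right)^{2} = \left(k \left(6 + h\right) + 5\right)^{2} = \left(5 + k \left(6 + h\right)\right)^{2}$)
$\left(W{\left(c{\left(5,-3 \right)},2 - 4 \right)} + 102\right) + L = \left(\left(5 + 1 \left(6 + \left(2 - 4\right)\right)\right)^{2} + 102\right) + 2 = \left(\left(5 + 1 \left(6 - 2\right)\right)^{2} + 102\right) + 2 = \left(\left(5 + 1 \cdot 4\right)^{2} + 102\right) + 2 = \left(\left(5 + 4\right)^{2} + 102\right) + 2 = \left(9^{2} + 102\right) + 2 = \left(81 + 102\right) + 2 = 183 + 2 = 185$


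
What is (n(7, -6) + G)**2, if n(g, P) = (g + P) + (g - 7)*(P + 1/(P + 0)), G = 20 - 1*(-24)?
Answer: 2025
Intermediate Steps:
G = 44 (G = 20 + 24 = 44)
n(g, P) = P + g + (-7 + g)*(P + 1/P) (n(g, P) = (P + g) + (-7 + g)*(P + 1/P) = P + g + (-7 + g)*(P + 1/P))
(n(7, -6) + G)**2 = ((-7 + 7 - 6*(7 - 6*(-6) - 6*7))/(-6) + 44)**2 = (-(-7 + 7 - 6*(7 + 36 - 42))/6 + 44)**2 = (-(-7 + 7 - 6*1)/6 + 44)**2 = (-(-7 + 7 - 6)/6 + 44)**2 = (-1/6*(-6) + 44)**2 = (1 + 44)**2 = 45**2 = 2025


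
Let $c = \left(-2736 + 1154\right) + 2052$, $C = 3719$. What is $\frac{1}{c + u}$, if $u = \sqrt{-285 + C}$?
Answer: $\frac{235}{108733} - \frac{\sqrt{3434}}{217466} \approx 0.0018918$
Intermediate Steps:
$u = \sqrt{3434}$ ($u = \sqrt{-285 + 3719} = \sqrt{3434} \approx 58.6$)
$c = 470$ ($c = -1582 + 2052 = 470$)
$\frac{1}{c + u} = \frac{1}{470 + \sqrt{3434}}$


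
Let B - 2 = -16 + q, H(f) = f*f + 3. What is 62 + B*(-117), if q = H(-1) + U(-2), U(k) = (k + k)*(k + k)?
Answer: -640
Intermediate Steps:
H(f) = 3 + f**2 (H(f) = f**2 + 3 = 3 + f**2)
U(k) = 4*k**2 (U(k) = (2*k)*(2*k) = 4*k**2)
q = 20 (q = (3 + (-1)**2) + 4*(-2)**2 = (3 + 1) + 4*4 = 4 + 16 = 20)
B = 6 (B = 2 + (-16 + 20) = 2 + 4 = 6)
62 + B*(-117) = 62 + 6*(-117) = 62 - 702 = -640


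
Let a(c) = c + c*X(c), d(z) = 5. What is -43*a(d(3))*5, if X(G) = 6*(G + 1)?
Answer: -39775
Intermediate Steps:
X(G) = 6 + 6*G (X(G) = 6*(1 + G) = 6 + 6*G)
a(c) = c + c*(6 + 6*c)
-43*a(d(3))*5 = -215*(7 + 6*5)*5 = -215*(7 + 30)*5 = -215*37*5 = -43*185*5 = -7955*5 = -39775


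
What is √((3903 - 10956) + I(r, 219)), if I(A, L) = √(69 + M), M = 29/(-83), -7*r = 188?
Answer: √(-48588117 + 83*√472934)/83 ≈ 83.933*I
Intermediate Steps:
r = -188/7 (r = -⅐*188 = -188/7 ≈ -26.857)
M = -29/83 (M = 29*(-1/83) = -29/83 ≈ -0.34940)
I(A, L) = √472934/83 (I(A, L) = √(69 - 29/83) = √(5698/83) = √472934/83)
√((3903 - 10956) + I(r, 219)) = √((3903 - 10956) + √472934/83) = √(-7053 + √472934/83)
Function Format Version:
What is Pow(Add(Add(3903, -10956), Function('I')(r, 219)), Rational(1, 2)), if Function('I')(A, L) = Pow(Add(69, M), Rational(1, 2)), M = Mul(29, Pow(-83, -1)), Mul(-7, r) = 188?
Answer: Mul(Rational(1, 83), Pow(Add(-48588117, Mul(83, Pow(472934, Rational(1, 2)))), Rational(1, 2))) ≈ Mul(83.933, I)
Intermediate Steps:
r = Rational(-188, 7) (r = Mul(Rational(-1, 7), 188) = Rational(-188, 7) ≈ -26.857)
M = Rational(-29, 83) (M = Mul(29, Rational(-1, 83)) = Rational(-29, 83) ≈ -0.34940)
Function('I')(A, L) = Mul(Rational(1, 83), Pow(472934, Rational(1, 2))) (Function('I')(A, L) = Pow(Add(69, Rational(-29, 83)), Rational(1, 2)) = Pow(Rational(5698, 83), Rational(1, 2)) = Mul(Rational(1, 83), Pow(472934, Rational(1, 2))))
Pow(Add(Add(3903, -10956), Function('I')(r, 219)), Rational(1, 2)) = Pow(Add(Add(3903, -10956), Mul(Rational(1, 83), Pow(472934, Rational(1, 2)))), Rational(1, 2)) = Pow(Add(-7053, Mul(Rational(1, 83), Pow(472934, Rational(1, 2)))), Rational(1, 2))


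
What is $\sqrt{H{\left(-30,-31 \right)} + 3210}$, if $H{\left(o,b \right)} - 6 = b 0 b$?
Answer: $4 \sqrt{201} \approx 56.71$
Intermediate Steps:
$H{\left(o,b \right)} = 6$ ($H{\left(o,b \right)} = 6 + b 0 b = 6 + 0 b = 6 + 0 = 6$)
$\sqrt{H{\left(-30,-31 \right)} + 3210} = \sqrt{6 + 3210} = \sqrt{3216} = 4 \sqrt{201}$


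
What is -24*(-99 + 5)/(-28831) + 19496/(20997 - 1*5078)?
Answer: 526175912/458960689 ≈ 1.1465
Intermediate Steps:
-24*(-99 + 5)/(-28831) + 19496/(20997 - 1*5078) = -24*(-94)*(-1/28831) + 19496/(20997 - 5078) = 2256*(-1/28831) + 19496/15919 = -2256/28831 + 19496*(1/15919) = -2256/28831 + 19496/15919 = 526175912/458960689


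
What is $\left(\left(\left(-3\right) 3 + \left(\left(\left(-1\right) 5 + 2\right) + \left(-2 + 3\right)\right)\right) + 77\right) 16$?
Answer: $1056$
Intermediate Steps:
$\left(\left(\left(-3\right) 3 + \left(\left(\left(-1\right) 5 + 2\right) + \left(-2 + 3\right)\right)\right) + 77\right) 16 = \left(\left(-9 + \left(\left(-5 + 2\right) + 1\right)\right) + 77\right) 16 = \left(\left(-9 + \left(-3 + 1\right)\right) + 77\right) 16 = \left(\left(-9 - 2\right) + 77\right) 16 = \left(-11 + 77\right) 16 = 66 \cdot 16 = 1056$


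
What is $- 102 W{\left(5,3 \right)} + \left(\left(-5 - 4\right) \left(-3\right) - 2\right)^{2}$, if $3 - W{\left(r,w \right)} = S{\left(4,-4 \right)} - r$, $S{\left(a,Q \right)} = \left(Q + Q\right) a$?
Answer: $-3455$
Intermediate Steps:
$S{\left(a,Q \right)} = 2 Q a$
$W{\left(r,w \right)} = 35 + r$ ($W{\left(r,w \right)} = 3 - \left(2 \left(-4\right) 4 - r\right) = 3 - \left(-32 - r\right) = 3 + \left(32 + r\right) = 35 + r$)
$- 102 W{\left(5,3 \right)} + \left(\left(-5 - 4\right) \left(-3\right) - 2\right)^{2} = - 102 \left(35 + 5\right) + \left(\left(-5 - 4\right) \left(-3\right) - 2\right)^{2} = \left(-102\right) 40 + \left(\left(-9\right) \left(-3\right) - 2\right)^{2} = -4080 + \left(27 - 2\right)^{2} = -4080 + 25^{2} = -4080 + 625 = -3455$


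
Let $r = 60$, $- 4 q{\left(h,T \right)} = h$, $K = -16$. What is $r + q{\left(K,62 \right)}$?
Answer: $64$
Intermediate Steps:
$q{\left(h,T \right)} = - \frac{h}{4}$
$r + q{\left(K,62 \right)} = 60 - -4 = 60 + 4 = 64$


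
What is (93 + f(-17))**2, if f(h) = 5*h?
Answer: 64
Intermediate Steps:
(93 + f(-17))**2 = (93 + 5*(-17))**2 = (93 - 85)**2 = 8**2 = 64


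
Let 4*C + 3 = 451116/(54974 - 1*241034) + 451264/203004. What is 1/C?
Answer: -786894255/629838257 ≈ -1.2494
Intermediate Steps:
C = -629838257/786894255 (C = -3/4 + (451116/(54974 - 1*241034) + 451264/203004)/4 = -3/4 + (451116/(54974 - 241034) + 451264*(1/203004))/4 = -3/4 + (451116/(-186060) + 112816/50751)/4 = -3/4 + (451116*(-1/186060) + 112816/50751)/4 = -3/4 + (-37593/15505 + 112816/50751)/4 = -3/4 + (1/4)*(-158670263/786894255) = -3/4 - 158670263/3147577020 = -629838257/786894255 ≈ -0.80041)
1/C = 1/(-629838257/786894255) = -786894255/629838257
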